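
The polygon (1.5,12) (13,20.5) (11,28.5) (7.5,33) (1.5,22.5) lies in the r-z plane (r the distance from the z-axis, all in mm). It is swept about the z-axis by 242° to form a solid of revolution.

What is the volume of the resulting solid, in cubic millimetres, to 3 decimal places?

Volume = 3837.229 mm³

Profile (r,z), 5 vertices: (1.5,12) (13,20.5) (11,28.5) (7.5,33) (1.5,22.5)
edge 0: (1.5,12)→(13,20.5)  cross = 1.5·20.5 − 13·12 = -125.2500; (r_i+r_j)·cross = 14.5·-125.2500 = -1816.1250
edge 1: (13,20.5)→(11,28.5)  cross = 13·28.5 − 11·20.5 = 145.0000; (r_i+r_j)·cross = 24·145.0000 = 3480.0000
edge 2: (11,28.5)→(7.5,33)  cross = 11·33 − 7.5·28.5 = 149.2500; (r_i+r_j)·cross = 18.5·149.2500 = 2761.1250
edge 3: (7.5,33)→(1.5,22.5)  cross = 7.5·22.5 − 1.5·33 = 119.2500; (r_i+r_j)·cross = 9·119.2500 = 1073.2500
edge 4: (1.5,22.5)→(1.5,12)  cross = 1.5·12 − 1.5·22.5 = -15.7500; (r_i+r_j)·cross = 3·-15.7500 = -47.2500
Σcross = 272.5000 → A = |Σcross|/2 = 136.2500 mm²
Σ(r_i+r_j)·cross = 5451.0000 → first moment M = |Σ|/6 = 908.5000
R_c = M/A = 908.5000/136.2500 = 6.6679 mm
θ = 242° = 4.223697 rad
V = θ·R_c·A = 4.223697·6.6679·136.2500 = 3837.229 mm³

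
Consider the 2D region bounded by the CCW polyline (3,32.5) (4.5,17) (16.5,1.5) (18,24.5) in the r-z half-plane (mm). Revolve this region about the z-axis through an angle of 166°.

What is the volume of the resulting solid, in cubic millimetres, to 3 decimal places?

Volume = 8350.589 mm³

Profile (r,z), 4 vertices: (3,32.5) (4.5,17) (16.5,1.5) (18,24.5)
edge 0: (3,32.5)→(4.5,17)  cross = 3·17 − 4.5·32.5 = -95.2500; (r_i+r_j)·cross = 7.5·-95.2500 = -714.3750
edge 1: (4.5,17)→(16.5,1.5)  cross = 4.5·1.5 − 16.5·17 = -273.7500; (r_i+r_j)·cross = 21·-273.7500 = -5748.7500
edge 2: (16.5,1.5)→(18,24.5)  cross = 16.5·24.5 − 18·1.5 = 377.2500; (r_i+r_j)·cross = 34.5·377.2500 = 13015.1250
edge 3: (18,24.5)→(3,32.5)  cross = 18·32.5 − 3·24.5 = 511.5000; (r_i+r_j)·cross = 21·511.5000 = 10741.5000
Σcross = 519.7500 → A = |Σcross|/2 = 259.8750 mm²
Σ(r_i+r_j)·cross = 17293.5000 → first moment M = |Σ|/6 = 2882.2500
R_c = M/A = 2882.2500/259.8750 = 11.0909 mm
θ = 166° = 2.897247 rad
V = θ·R_c·A = 2.897247·11.0909·259.8750 = 8350.589 mm³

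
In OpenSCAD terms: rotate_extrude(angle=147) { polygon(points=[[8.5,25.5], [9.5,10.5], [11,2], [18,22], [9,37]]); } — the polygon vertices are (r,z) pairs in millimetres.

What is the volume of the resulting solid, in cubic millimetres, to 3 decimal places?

Volume = 5298.141 mm³

Profile (r,z), 5 vertices: (8.5,25.5) (9.5,10.5) (11,2) (18,22) (9,37)
edge 0: (8.5,25.5)→(9.5,10.5)  cross = 8.5·10.5 − 9.5·25.5 = -153.0000; (r_i+r_j)·cross = 18·-153.0000 = -2754.0000
edge 1: (9.5,10.5)→(11,2)  cross = 9.5·2 − 11·10.5 = -96.5000; (r_i+r_j)·cross = 20.5·-96.5000 = -1978.2500
edge 2: (11,2)→(18,22)  cross = 11·22 − 18·2 = 206.0000; (r_i+r_j)·cross = 29·206.0000 = 5974.0000
edge 3: (18,22)→(9,37)  cross = 18·37 − 9·22 = 468.0000; (r_i+r_j)·cross = 27·468.0000 = 12636.0000
edge 4: (9,37)→(8.5,25.5)  cross = 9·25.5 − 8.5·37 = -85.0000; (r_i+r_j)·cross = 17.5·-85.0000 = -1487.5000
Σcross = 339.5000 → A = |Σcross|/2 = 169.7500 mm²
Σ(r_i+r_j)·cross = 12390.2500 → first moment M = |Σ|/6 = 2065.0417
R_c = M/A = 2065.0417/169.7500 = 12.1652 mm
θ = 147° = 2.565634 rad
V = θ·R_c·A = 2.565634·12.1652·169.7500 = 5298.141 mm³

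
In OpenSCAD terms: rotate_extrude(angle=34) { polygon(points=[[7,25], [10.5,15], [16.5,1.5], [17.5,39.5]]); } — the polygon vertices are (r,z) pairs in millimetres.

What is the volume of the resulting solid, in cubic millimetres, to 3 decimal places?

Profile (r,z), 4 vertices: (7,25) (10.5,15) (16.5,1.5) (17.5,39.5)
edge 0: (7,25)→(10.5,15)  cross = 7·15 − 10.5·25 = -157.5000; (r_i+r_j)·cross = 17.5·-157.5000 = -2756.2500
edge 1: (10.5,15)→(16.5,1.5)  cross = 10.5·1.5 − 16.5·15 = -231.7500; (r_i+r_j)·cross = 27·-231.7500 = -6257.2500
edge 2: (16.5,1.5)→(17.5,39.5)  cross = 16.5·39.5 − 17.5·1.5 = 625.5000; (r_i+r_j)·cross = 34·625.5000 = 21267.0000
edge 3: (17.5,39.5)→(7,25)  cross = 17.5·25 − 7·39.5 = 161.0000; (r_i+r_j)·cross = 24.5·161.0000 = 3944.5000
Σcross = 397.2500 → A = |Σcross|/2 = 198.6250 mm²
Σ(r_i+r_j)·cross = 16198.0000 → first moment M = |Σ|/6 = 2699.6667
R_c = M/A = 2699.6667/198.6250 = 13.5918 mm
θ = 34° = 0.593412 rad
V = θ·R_c·A = 0.593412·13.5918·198.6250 = 1602.014 mm³

Volume = 1602.014 mm³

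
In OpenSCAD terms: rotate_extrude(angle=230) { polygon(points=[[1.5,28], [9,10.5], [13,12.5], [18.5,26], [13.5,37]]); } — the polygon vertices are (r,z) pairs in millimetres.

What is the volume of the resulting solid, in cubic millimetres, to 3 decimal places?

Volume = 10613.362 mm³

Profile (r,z), 5 vertices: (1.5,28) (9,10.5) (13,12.5) (18.5,26) (13.5,37)
edge 0: (1.5,28)→(9,10.5)  cross = 1.5·10.5 − 9·28 = -236.2500; (r_i+r_j)·cross = 10.5·-236.2500 = -2480.6250
edge 1: (9,10.5)→(13,12.5)  cross = 9·12.5 − 13·10.5 = -24.0000; (r_i+r_j)·cross = 22·-24.0000 = -528.0000
edge 2: (13,12.5)→(18.5,26)  cross = 13·26 − 18.5·12.5 = 106.7500; (r_i+r_j)·cross = 31.5·106.7500 = 3362.6250
edge 3: (18.5,26)→(13.5,37)  cross = 18.5·37 − 13.5·26 = 333.5000; (r_i+r_j)·cross = 32·333.5000 = 10672.0000
edge 4: (13.5,37)→(1.5,28)  cross = 13.5·28 − 1.5·37 = 322.5000; (r_i+r_j)·cross = 15·322.5000 = 4837.5000
Σcross = 502.5000 → A = |Σcross|/2 = 251.2500 mm²
Σ(r_i+r_j)·cross = 15863.5000 → first moment M = |Σ|/6 = 2643.9167
R_c = M/A = 2643.9167/251.2500 = 10.5231 mm
θ = 230° = 4.014257 rad
V = θ·R_c·A = 4.014257·10.5231·251.2500 = 10613.362 mm³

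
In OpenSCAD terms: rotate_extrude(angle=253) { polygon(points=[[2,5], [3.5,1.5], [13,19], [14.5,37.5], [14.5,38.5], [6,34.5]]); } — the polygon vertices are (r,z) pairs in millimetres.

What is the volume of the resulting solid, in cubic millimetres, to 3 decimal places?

Volume = 8944.610 mm³

Profile (r,z), 6 vertices: (2,5) (3.5,1.5) (13,19) (14.5,37.5) (14.5,38.5) (6,34.5)
edge 0: (2,5)→(3.5,1.5)  cross = 2·1.5 − 3.5·5 = -14.5000; (r_i+r_j)·cross = 5.5·-14.5000 = -79.7500
edge 1: (3.5,1.5)→(13,19)  cross = 3.5·19 − 13·1.5 = 47.0000; (r_i+r_j)·cross = 16.5·47.0000 = 775.5000
edge 2: (13,19)→(14.5,37.5)  cross = 13·37.5 − 14.5·19 = 212.0000; (r_i+r_j)·cross = 27.5·212.0000 = 5830.0000
edge 3: (14.5,37.5)→(14.5,38.5)  cross = 14.5·38.5 − 14.5·37.5 = 14.5000; (r_i+r_j)·cross = 29·14.5000 = 420.5000
edge 4: (14.5,38.5)→(6,34.5)  cross = 14.5·34.5 − 6·38.5 = 269.2500; (r_i+r_j)·cross = 20.5·269.2500 = 5519.6250
edge 5: (6,34.5)→(2,5)  cross = 6·5 − 2·34.5 = -39.0000; (r_i+r_j)·cross = 8·-39.0000 = -312.0000
Σcross = 489.2500 → A = |Σcross|/2 = 244.6250 mm²
Σ(r_i+r_j)·cross = 12153.8750 → first moment M = |Σ|/6 = 2025.6458
R_c = M/A = 2025.6458/244.6250 = 8.2806 mm
θ = 253° = 4.415683 rad
V = θ·R_c·A = 4.415683·8.2806·244.6250 = 8944.610 mm³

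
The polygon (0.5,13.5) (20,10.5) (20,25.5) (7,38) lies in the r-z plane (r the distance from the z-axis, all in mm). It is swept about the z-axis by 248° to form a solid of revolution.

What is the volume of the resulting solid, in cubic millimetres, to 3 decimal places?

Volume = 16476.388 mm³

Profile (r,z), 4 vertices: (0.5,13.5) (20,10.5) (20,25.5) (7,38)
edge 0: (0.5,13.5)→(20,10.5)  cross = 0.5·10.5 − 20·13.5 = -264.7500; (r_i+r_j)·cross = 20.5·-264.7500 = -5427.3750
edge 1: (20,10.5)→(20,25.5)  cross = 20·25.5 − 20·10.5 = 300.0000; (r_i+r_j)·cross = 40·300.0000 = 12000.0000
edge 2: (20,25.5)→(7,38)  cross = 20·38 − 7·25.5 = 581.5000; (r_i+r_j)·cross = 27·581.5000 = 15700.5000
edge 3: (7,38)→(0.5,13.5)  cross = 7·13.5 − 0.5·38 = 75.5000; (r_i+r_j)·cross = 7.5·75.5000 = 566.2500
Σcross = 692.2500 → A = |Σcross|/2 = 346.1250 mm²
Σ(r_i+r_j)·cross = 22839.3750 → first moment M = |Σ|/6 = 3806.5625
R_c = M/A = 3806.5625/346.1250 = 10.9977 mm
θ = 248° = 4.328417 rad
V = θ·R_c·A = 4.328417·10.9977·346.1250 = 16476.388 mm³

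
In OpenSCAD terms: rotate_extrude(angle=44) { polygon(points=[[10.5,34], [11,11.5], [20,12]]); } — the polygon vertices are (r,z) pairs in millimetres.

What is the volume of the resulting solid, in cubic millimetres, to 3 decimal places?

Volume = 1076.931 mm³

Profile (r,z), 3 vertices: (10.5,34) (11,11.5) (20,12)
edge 0: (10.5,34)→(11,11.5)  cross = 10.5·11.5 − 11·34 = -253.2500; (r_i+r_j)·cross = 21.5·-253.2500 = -5444.8750
edge 1: (11,11.5)→(20,12)  cross = 11·12 − 20·11.5 = -98.0000; (r_i+r_j)·cross = 31·-98.0000 = -3038.0000
edge 2: (20,12)→(10.5,34)  cross = 20·34 − 10.5·12 = 554.0000; (r_i+r_j)·cross = 30.5·554.0000 = 16897.0000
Σcross = 202.7500 → A = |Σcross|/2 = 101.3750 mm²
Σ(r_i+r_j)·cross = 8414.1250 → first moment M = |Σ|/6 = 1402.3542
R_c = M/A = 1402.3542/101.3750 = 13.8333 mm
θ = 44° = 0.767945 rad
V = θ·R_c·A = 0.767945·13.8333·101.3750 = 1076.931 mm³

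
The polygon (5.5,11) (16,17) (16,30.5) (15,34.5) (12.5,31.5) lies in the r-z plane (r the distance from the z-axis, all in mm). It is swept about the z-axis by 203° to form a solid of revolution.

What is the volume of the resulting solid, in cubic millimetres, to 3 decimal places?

Profile (r,z), 5 vertices: (5.5,11) (16,17) (16,30.5) (15,34.5) (12.5,31.5)
edge 0: (5.5,11)→(16,17)  cross = 5.5·17 − 16·11 = -82.5000; (r_i+r_j)·cross = 21.5·-82.5000 = -1773.7500
edge 1: (16,17)→(16,30.5)  cross = 16·30.5 − 16·17 = 216.0000; (r_i+r_j)·cross = 32·216.0000 = 6912.0000
edge 2: (16,30.5)→(15,34.5)  cross = 16·34.5 − 15·30.5 = 94.5000; (r_i+r_j)·cross = 31·94.5000 = 2929.5000
edge 3: (15,34.5)→(12.5,31.5)  cross = 15·31.5 − 12.5·34.5 = 41.2500; (r_i+r_j)·cross = 27.5·41.2500 = 1134.3750
edge 4: (12.5,31.5)→(5.5,11)  cross = 12.5·11 − 5.5·31.5 = -35.7500; (r_i+r_j)·cross = 18·-35.7500 = -643.5000
Σcross = 233.5000 → A = |Σcross|/2 = 116.7500 mm²
Σ(r_i+r_j)·cross = 8558.6250 → first moment M = |Σ|/6 = 1426.4375
R_c = M/A = 1426.4375/116.7500 = 12.2179 mm
θ = 203° = 3.543018 rad
V = θ·R_c·A = 3.543018·12.2179·116.7500 = 5053.894 mm³

Volume = 5053.894 mm³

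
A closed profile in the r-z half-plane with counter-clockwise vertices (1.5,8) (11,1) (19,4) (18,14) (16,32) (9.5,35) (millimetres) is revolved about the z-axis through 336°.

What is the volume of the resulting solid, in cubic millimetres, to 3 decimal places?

Profile (r,z), 6 vertices: (1.5,8) (11,1) (19,4) (18,14) (16,32) (9.5,35)
edge 0: (1.5,8)→(11,1)  cross = 1.5·1 − 11·8 = -86.5000; (r_i+r_j)·cross = 12.5·-86.5000 = -1081.2500
edge 1: (11,1)→(19,4)  cross = 11·4 − 19·1 = 25.0000; (r_i+r_j)·cross = 30·25.0000 = 750.0000
edge 2: (19,4)→(18,14)  cross = 19·14 − 18·4 = 194.0000; (r_i+r_j)·cross = 37·194.0000 = 7178.0000
edge 3: (18,14)→(16,32)  cross = 18·32 − 16·14 = 352.0000; (r_i+r_j)·cross = 34·352.0000 = 11968.0000
edge 4: (16,32)→(9.5,35)  cross = 16·35 − 9.5·32 = 256.0000; (r_i+r_j)·cross = 25.5·256.0000 = 6528.0000
edge 5: (9.5,35)→(1.5,8)  cross = 9.5·8 − 1.5·35 = 23.5000; (r_i+r_j)·cross = 11·23.5000 = 258.5000
Σcross = 764.0000 → A = |Σcross|/2 = 382.0000 mm²
Σ(r_i+r_j)·cross = 25601.2500 → first moment M = |Σ|/6 = 4266.8750
R_c = M/A = 4266.8750/382.0000 = 11.1698 mm
θ = 336° = 5.864306 rad
V = θ·R_c·A = 5.864306·11.1698·382.0000 = 25022.262 mm³

Volume = 25022.262 mm³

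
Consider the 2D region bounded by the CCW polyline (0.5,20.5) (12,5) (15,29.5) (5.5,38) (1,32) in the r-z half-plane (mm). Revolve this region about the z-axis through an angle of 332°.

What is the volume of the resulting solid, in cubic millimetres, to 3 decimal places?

Volume = 13280.858 mm³

Profile (r,z), 5 vertices: (0.5,20.5) (12,5) (15,29.5) (5.5,38) (1,32)
edge 0: (0.5,20.5)→(12,5)  cross = 0.5·5 − 12·20.5 = -243.5000; (r_i+r_j)·cross = 12.5·-243.5000 = -3043.7500
edge 1: (12,5)→(15,29.5)  cross = 12·29.5 − 15·5 = 279.0000; (r_i+r_j)·cross = 27·279.0000 = 7533.0000
edge 2: (15,29.5)→(5.5,38)  cross = 15·38 − 5.5·29.5 = 407.7500; (r_i+r_j)·cross = 20.5·407.7500 = 8358.8750
edge 3: (5.5,38)→(1,32)  cross = 5.5·32 − 1·38 = 138.0000; (r_i+r_j)·cross = 6.5·138.0000 = 897.0000
edge 4: (1,32)→(0.5,20.5)  cross = 1·20.5 − 0.5·32 = 4.5000; (r_i+r_j)·cross = 1.5·4.5000 = 6.7500
Σcross = 585.7500 → A = |Σcross|/2 = 292.8750 mm²
Σ(r_i+r_j)·cross = 13751.8750 → first moment M = |Σ|/6 = 2291.9792
R_c = M/A = 2291.9792/292.8750 = 7.8258 mm
θ = 332° = 5.794493 rad
V = θ·R_c·A = 5.794493·7.8258·292.8750 = 13280.858 mm³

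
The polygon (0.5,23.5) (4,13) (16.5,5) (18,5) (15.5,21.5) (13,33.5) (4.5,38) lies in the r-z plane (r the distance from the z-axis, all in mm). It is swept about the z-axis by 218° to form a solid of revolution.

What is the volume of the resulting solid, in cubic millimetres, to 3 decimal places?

Volume = 12049.858 mm³

Profile (r,z), 7 vertices: (0.5,23.5) (4,13) (16.5,5) (18,5) (15.5,21.5) (13,33.5) (4.5,38)
edge 0: (0.5,23.5)→(4,13)  cross = 0.5·13 − 4·23.5 = -87.5000; (r_i+r_j)·cross = 4.5·-87.5000 = -393.7500
edge 1: (4,13)→(16.5,5)  cross = 4·5 − 16.5·13 = -194.5000; (r_i+r_j)·cross = 20.5·-194.5000 = -3987.2500
edge 2: (16.5,5)→(18,5)  cross = 16.5·5 − 18·5 = -7.5000; (r_i+r_j)·cross = 34.5·-7.5000 = -258.7500
edge 3: (18,5)→(15.5,21.5)  cross = 18·21.5 − 15.5·5 = 309.5000; (r_i+r_j)·cross = 33.5·309.5000 = 10368.2500
edge 4: (15.5,21.5)→(13,33.5)  cross = 15.5·33.5 − 13·21.5 = 239.7500; (r_i+r_j)·cross = 28.5·239.7500 = 6832.8750
edge 5: (13,33.5)→(4.5,38)  cross = 13·38 − 4.5·33.5 = 343.2500; (r_i+r_j)·cross = 17.5·343.2500 = 6006.8750
edge 6: (4.5,38)→(0.5,23.5)  cross = 4.5·23.5 − 0.5·38 = 86.7500; (r_i+r_j)·cross = 5·86.7500 = 433.7500
Σcross = 689.7500 → A = |Σcross|/2 = 344.8750 mm²
Σ(r_i+r_j)·cross = 19002.0000 → first moment M = |Σ|/6 = 3167.0000
R_c = M/A = 3167.0000/344.8750 = 9.1830 mm
θ = 218° = 3.804818 rad
V = θ·R_c·A = 3.804818·9.1830·344.8750 = 12049.858 mm³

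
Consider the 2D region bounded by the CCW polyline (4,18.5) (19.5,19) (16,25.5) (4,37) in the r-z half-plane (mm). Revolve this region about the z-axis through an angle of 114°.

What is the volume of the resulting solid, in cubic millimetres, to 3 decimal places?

Profile (r,z), 4 vertices: (4,18.5) (19.5,19) (16,25.5) (4,37)
edge 0: (4,18.5)→(19.5,19)  cross = 4·19 − 19.5·18.5 = -284.7500; (r_i+r_j)·cross = 23.5·-284.7500 = -6691.6250
edge 1: (19.5,19)→(16,25.5)  cross = 19.5·25.5 − 16·19 = 193.2500; (r_i+r_j)·cross = 35.5·193.2500 = 6860.3750
edge 2: (16,25.5)→(4,37)  cross = 16·37 − 4·25.5 = 490.0000; (r_i+r_j)·cross = 20·490.0000 = 9800.0000
edge 3: (4,37)→(4,18.5)  cross = 4·18.5 − 4·37 = -74.0000; (r_i+r_j)·cross = 8·-74.0000 = -592.0000
Σcross = 324.5000 → A = |Σcross|/2 = 162.2500 mm²
Σ(r_i+r_j)·cross = 9376.7500 → first moment M = |Σ|/6 = 1562.7917
R_c = M/A = 1562.7917/162.2500 = 9.6320 mm
θ = 114° = 1.989675 rad
V = θ·R_c·A = 1.989675·9.6320·162.2500 = 3109.448 mm³

Volume = 3109.448 mm³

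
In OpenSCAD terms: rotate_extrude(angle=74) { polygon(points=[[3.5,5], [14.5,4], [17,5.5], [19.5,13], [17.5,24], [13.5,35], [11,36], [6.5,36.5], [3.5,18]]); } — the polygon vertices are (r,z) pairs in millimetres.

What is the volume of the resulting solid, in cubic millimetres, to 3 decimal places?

Profile (r,z), 9 vertices: (3.5,5) (14.5,4) (17,5.5) (19.5,13) (17.5,24) (13.5,35) (11,36) (6.5,36.5) (3.5,18)
edge 0: (3.5,5)→(14.5,4)  cross = 3.5·4 − 14.5·5 = -58.5000; (r_i+r_j)·cross = 18·-58.5000 = -1053.0000
edge 1: (14.5,4)→(17,5.5)  cross = 14.5·5.5 − 17·4 = 11.7500; (r_i+r_j)·cross = 31.5·11.7500 = 370.1250
edge 2: (17,5.5)→(19.5,13)  cross = 17·13 − 19.5·5.5 = 113.7500; (r_i+r_j)·cross = 36.5·113.7500 = 4151.8750
edge 3: (19.5,13)→(17.5,24)  cross = 19.5·24 − 17.5·13 = 240.5000; (r_i+r_j)·cross = 37·240.5000 = 8898.5000
edge 4: (17.5,24)→(13.5,35)  cross = 17.5·35 − 13.5·24 = 288.5000; (r_i+r_j)·cross = 31·288.5000 = 8943.5000
edge 5: (13.5,35)→(11,36)  cross = 13.5·36 − 11·35 = 101.0000; (r_i+r_j)·cross = 24.5·101.0000 = 2474.5000
edge 6: (11,36)→(6.5,36.5)  cross = 11·36.5 − 6.5·36 = 167.5000; (r_i+r_j)·cross = 17.5·167.5000 = 2931.2500
edge 7: (6.5,36.5)→(3.5,18)  cross = 6.5·18 − 3.5·36.5 = -10.7500; (r_i+r_j)·cross = 10·-10.7500 = -107.5000
edge 8: (3.5,18)→(3.5,5)  cross = 3.5·5 − 3.5·18 = -45.5000; (r_i+r_j)·cross = 7·-45.5000 = -318.5000
Σcross = 808.2500 → A = |Σcross|/2 = 404.1250 mm²
Σ(r_i+r_j)·cross = 26290.7500 → first moment M = |Σ|/6 = 4381.7917
R_c = M/A = 4381.7917/404.1250 = 10.8427 mm
θ = 74° = 1.291544 rad
V = θ·R_c·A = 1.291544·10.8427·404.1250 = 5659.275 mm³

Volume = 5659.275 mm³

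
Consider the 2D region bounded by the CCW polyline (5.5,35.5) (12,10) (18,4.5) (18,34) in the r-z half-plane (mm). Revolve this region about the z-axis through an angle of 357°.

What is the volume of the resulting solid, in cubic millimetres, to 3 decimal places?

Volume = 20214.355 mm³

Profile (r,z), 4 vertices: (5.5,35.5) (12,10) (18,4.5) (18,34)
edge 0: (5.5,35.5)→(12,10)  cross = 5.5·10 − 12·35.5 = -371.0000; (r_i+r_j)·cross = 17.5·-371.0000 = -6492.5000
edge 1: (12,10)→(18,4.5)  cross = 12·4.5 − 18·10 = -126.0000; (r_i+r_j)·cross = 30·-126.0000 = -3780.0000
edge 2: (18,4.5)→(18,34)  cross = 18·34 − 18·4.5 = 531.0000; (r_i+r_j)·cross = 36·531.0000 = 19116.0000
edge 3: (18,34)→(5.5,35.5)  cross = 18·35.5 − 5.5·34 = 452.0000; (r_i+r_j)·cross = 23.5·452.0000 = 10622.0000
Σcross = 486.0000 → A = |Σcross|/2 = 243.0000 mm²
Σ(r_i+r_j)·cross = 19465.5000 → first moment M = |Σ|/6 = 3244.2500
R_c = M/A = 3244.2500/243.0000 = 13.3508 mm
θ = 357° = 6.230825 rad
V = θ·R_c·A = 6.230825·13.3508·243.0000 = 20214.355 mm³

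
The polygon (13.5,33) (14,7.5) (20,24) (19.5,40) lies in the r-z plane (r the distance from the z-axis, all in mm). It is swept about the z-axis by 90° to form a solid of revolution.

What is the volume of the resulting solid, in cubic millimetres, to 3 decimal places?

Profile (r,z), 4 vertices: (13.5,33) (14,7.5) (20,24) (19.5,40)
edge 0: (13.5,33)→(14,7.5)  cross = 13.5·7.5 − 14·33 = -360.7500; (r_i+r_j)·cross = 27.5·-360.7500 = -9920.6250
edge 1: (14,7.5)→(20,24)  cross = 14·24 − 20·7.5 = 186.0000; (r_i+r_j)·cross = 34·186.0000 = 6324.0000
edge 2: (20,24)→(19.5,40)  cross = 20·40 − 19.5·24 = 332.0000; (r_i+r_j)·cross = 39.5·332.0000 = 13114.0000
edge 3: (19.5,40)→(13.5,33)  cross = 19.5·33 − 13.5·40 = 103.5000; (r_i+r_j)·cross = 33·103.5000 = 3415.5000
Σcross = 260.7500 → A = |Σcross|/2 = 130.3750 mm²
Σ(r_i+r_j)·cross = 12932.8750 → first moment M = |Σ|/6 = 2155.4792
R_c = M/A = 2155.4792/130.3750 = 16.5329 mm
θ = 90° = 1.570796 rad
V = θ·R_c·A = 1.570796·16.5329·130.3750 = 3385.819 mm³

Volume = 3385.819 mm³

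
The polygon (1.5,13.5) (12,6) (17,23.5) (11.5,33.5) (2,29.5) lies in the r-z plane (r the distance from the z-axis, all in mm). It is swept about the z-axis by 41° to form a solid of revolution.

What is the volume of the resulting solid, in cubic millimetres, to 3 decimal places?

Profile (r,z), 5 vertices: (1.5,13.5) (12,6) (17,23.5) (11.5,33.5) (2,29.5)
edge 0: (1.5,13.5)→(12,6)  cross = 1.5·6 − 12·13.5 = -153.0000; (r_i+r_j)·cross = 13.5·-153.0000 = -2065.5000
edge 1: (12,6)→(17,23.5)  cross = 12·23.5 − 17·6 = 180.0000; (r_i+r_j)·cross = 29·180.0000 = 5220.0000
edge 2: (17,23.5)→(11.5,33.5)  cross = 17·33.5 − 11.5·23.5 = 299.2500; (r_i+r_j)·cross = 28.5·299.2500 = 8528.6250
edge 3: (11.5,33.5)→(2,29.5)  cross = 11.5·29.5 − 2·33.5 = 272.2500; (r_i+r_j)·cross = 13.5·272.2500 = 3675.3750
edge 4: (2,29.5)→(1.5,13.5)  cross = 2·13.5 − 1.5·29.5 = -17.2500; (r_i+r_j)·cross = 3.5·-17.2500 = -60.3750
Σcross = 581.2500 → A = |Σcross|/2 = 290.6250 mm²
Σ(r_i+r_j)·cross = 15298.1250 → first moment M = |Σ|/6 = 2549.6875
R_c = M/A = 2549.6875/290.6250 = 8.7731 mm
θ = 41° = 0.715585 rad
V = θ·R_c·A = 0.715585·8.7731·290.6250 = 1824.518 mm³

Volume = 1824.518 mm³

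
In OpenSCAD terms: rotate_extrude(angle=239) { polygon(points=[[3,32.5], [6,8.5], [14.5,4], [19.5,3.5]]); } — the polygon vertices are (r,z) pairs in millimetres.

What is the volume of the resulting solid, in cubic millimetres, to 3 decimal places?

Volume = 6629.992 mm³

Profile (r,z), 4 vertices: (3,32.5) (6,8.5) (14.5,4) (19.5,3.5)
edge 0: (3,32.5)→(6,8.5)  cross = 3·8.5 − 6·32.5 = -169.5000; (r_i+r_j)·cross = 9·-169.5000 = -1525.5000
edge 1: (6,8.5)→(14.5,4)  cross = 6·4 − 14.5·8.5 = -99.2500; (r_i+r_j)·cross = 20.5·-99.2500 = -2034.6250
edge 2: (14.5,4)→(19.5,3.5)  cross = 14.5·3.5 − 19.5·4 = -27.2500; (r_i+r_j)·cross = 34·-27.2500 = -926.5000
edge 3: (19.5,3.5)→(3,32.5)  cross = 19.5·32.5 − 3·3.5 = 623.2500; (r_i+r_j)·cross = 22.5·623.2500 = 14023.1250
Σcross = 327.2500 → A = |Σcross|/2 = 163.6250 mm²
Σ(r_i+r_j)·cross = 9536.5000 → first moment M = |Σ|/6 = 1589.4167
R_c = M/A = 1589.4167/163.6250 = 9.7138 mm
θ = 239° = 4.171337 rad
V = θ·R_c·A = 4.171337·9.7138·163.6250 = 6629.992 mm³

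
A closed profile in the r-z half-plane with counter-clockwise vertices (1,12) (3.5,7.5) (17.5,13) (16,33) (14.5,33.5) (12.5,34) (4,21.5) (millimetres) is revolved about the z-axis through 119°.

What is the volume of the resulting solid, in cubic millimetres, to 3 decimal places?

Volume = 5712.845 mm³

Profile (r,z), 7 vertices: (1,12) (3.5,7.5) (17.5,13) (16,33) (14.5,33.5) (12.5,34) (4,21.5)
edge 0: (1,12)→(3.5,7.5)  cross = 1·7.5 − 3.5·12 = -34.5000; (r_i+r_j)·cross = 4.5·-34.5000 = -155.2500
edge 1: (3.5,7.5)→(17.5,13)  cross = 3.5·13 − 17.5·7.5 = -85.7500; (r_i+r_j)·cross = 21·-85.7500 = -1800.7500
edge 2: (17.5,13)→(16,33)  cross = 17.5·33 − 16·13 = 369.5000; (r_i+r_j)·cross = 33.5·369.5000 = 12378.2500
edge 3: (16,33)→(14.5,33.5)  cross = 16·33.5 − 14.5·33 = 57.5000; (r_i+r_j)·cross = 30.5·57.5000 = 1753.7500
edge 4: (14.5,33.5)→(12.5,34)  cross = 14.5·34 − 12.5·33.5 = 74.2500; (r_i+r_j)·cross = 27·74.2500 = 2004.7500
edge 5: (12.5,34)→(4,21.5)  cross = 12.5·21.5 − 4·34 = 132.7500; (r_i+r_j)·cross = 16.5·132.7500 = 2190.3750
edge 6: (4,21.5)→(1,12)  cross = 4·12 − 1·21.5 = 26.5000; (r_i+r_j)·cross = 5·26.5000 = 132.5000
Σcross = 540.2500 → A = |Σcross|/2 = 270.1250 mm²
Σ(r_i+r_j)·cross = 16503.6250 → first moment M = |Σ|/6 = 2750.6042
R_c = M/A = 2750.6042/270.1250 = 10.1827 mm
θ = 119° = 2.076942 rad
V = θ·R_c·A = 2.076942·10.1827·270.1250 = 5712.845 mm³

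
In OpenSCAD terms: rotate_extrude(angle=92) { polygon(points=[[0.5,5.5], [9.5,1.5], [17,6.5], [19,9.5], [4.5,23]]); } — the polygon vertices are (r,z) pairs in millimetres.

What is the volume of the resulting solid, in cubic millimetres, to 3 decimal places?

Volume = 2982.526 mm³

Profile (r,z), 5 vertices: (0.5,5.5) (9.5,1.5) (17,6.5) (19,9.5) (4.5,23)
edge 0: (0.5,5.5)→(9.5,1.5)  cross = 0.5·1.5 − 9.5·5.5 = -51.5000; (r_i+r_j)·cross = 10·-51.5000 = -515.0000
edge 1: (9.5,1.5)→(17,6.5)  cross = 9.5·6.5 − 17·1.5 = 36.2500; (r_i+r_j)·cross = 26.5·36.2500 = 960.6250
edge 2: (17,6.5)→(19,9.5)  cross = 17·9.5 − 19·6.5 = 38.0000; (r_i+r_j)·cross = 36·38.0000 = 1368.0000
edge 3: (19,9.5)→(4.5,23)  cross = 19·23 − 4.5·9.5 = 394.2500; (r_i+r_j)·cross = 23.5·394.2500 = 9264.8750
edge 4: (4.5,23)→(0.5,5.5)  cross = 4.5·5.5 − 0.5·23 = 13.2500; (r_i+r_j)·cross = 5·13.2500 = 66.2500
Σcross = 430.2500 → A = |Σcross|/2 = 215.1250 mm²
Σ(r_i+r_j)·cross = 11144.7500 → first moment M = |Σ|/6 = 1857.4583
R_c = M/A = 1857.4583/215.1250 = 8.6343 mm
θ = 92° = 1.605703 rad
V = θ·R_c·A = 1.605703·8.6343·215.1250 = 2982.526 mm³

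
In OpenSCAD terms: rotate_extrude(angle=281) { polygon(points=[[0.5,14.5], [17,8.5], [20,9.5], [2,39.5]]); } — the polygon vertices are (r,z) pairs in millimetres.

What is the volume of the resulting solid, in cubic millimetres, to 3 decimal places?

Volume = 10161.252 mm³

Profile (r,z), 4 vertices: (0.5,14.5) (17,8.5) (20,9.5) (2,39.5)
edge 0: (0.5,14.5)→(17,8.5)  cross = 0.5·8.5 − 17·14.5 = -242.2500; (r_i+r_j)·cross = 17.5·-242.2500 = -4239.3750
edge 1: (17,8.5)→(20,9.5)  cross = 17·9.5 − 20·8.5 = -8.5000; (r_i+r_j)·cross = 37·-8.5000 = -314.5000
edge 2: (20,9.5)→(2,39.5)  cross = 20·39.5 − 2·9.5 = 771.0000; (r_i+r_j)·cross = 22·771.0000 = 16962.0000
edge 3: (2,39.5)→(0.5,14.5)  cross = 2·14.5 − 0.5·39.5 = 9.2500; (r_i+r_j)·cross = 2.5·9.2500 = 23.1250
Σcross = 529.5000 → A = |Σcross|/2 = 264.7500 mm²
Σ(r_i+r_j)·cross = 12431.2500 → first moment M = |Σ|/6 = 2071.8750
R_c = M/A = 2071.8750/264.7500 = 7.8258 mm
θ = 281° = 4.904375 rad
V = θ·R_c·A = 4.904375·7.8258·264.7500 = 10161.252 mm³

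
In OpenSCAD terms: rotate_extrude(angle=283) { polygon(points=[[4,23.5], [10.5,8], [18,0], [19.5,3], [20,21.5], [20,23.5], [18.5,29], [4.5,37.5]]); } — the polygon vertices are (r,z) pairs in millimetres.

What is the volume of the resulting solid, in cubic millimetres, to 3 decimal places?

Profile (r,z), 8 vertices: (4,23.5) (10.5,8) (18,0) (19.5,3) (20,21.5) (20,23.5) (18.5,29) (4.5,37.5)
edge 0: (4,23.5)→(10.5,8)  cross = 4·8 − 10.5·23.5 = -214.7500; (r_i+r_j)·cross = 14.5·-214.7500 = -3113.8750
edge 1: (10.5,8)→(18,0)  cross = 10.5·0 − 18·8 = -144.0000; (r_i+r_j)·cross = 28.5·-144.0000 = -4104.0000
edge 2: (18,0)→(19.5,3)  cross = 18·3 − 19.5·0 = 54.0000; (r_i+r_j)·cross = 37.5·54.0000 = 2025.0000
edge 3: (19.5,3)→(20,21.5)  cross = 19.5·21.5 − 20·3 = 359.2500; (r_i+r_j)·cross = 39.5·359.2500 = 14190.3750
edge 4: (20,21.5)→(20,23.5)  cross = 20·23.5 − 20·21.5 = 40.0000; (r_i+r_j)·cross = 40·40.0000 = 1600.0000
edge 5: (20,23.5)→(18.5,29)  cross = 20·29 − 18.5·23.5 = 145.2500; (r_i+r_j)·cross = 38.5·145.2500 = 5592.1250
edge 6: (18.5,29)→(4.5,37.5)  cross = 18.5·37.5 − 4.5·29 = 563.2500; (r_i+r_j)·cross = 23·563.2500 = 12954.7500
edge 7: (4.5,37.5)→(4,23.5)  cross = 4.5·23.5 − 4·37.5 = -44.2500; (r_i+r_j)·cross = 8.5·-44.2500 = -376.1250
Σcross = 758.7500 → A = |Σcross|/2 = 379.3750 mm²
Σ(r_i+r_j)·cross = 28768.2500 → first moment M = |Σ|/6 = 4794.7083
R_c = M/A = 4794.7083/379.3750 = 12.6384 mm
θ = 283° = 4.939282 rad
V = θ·R_c·A = 4.939282·12.6384·379.3750 = 23682.416 mm³

Volume = 23682.416 mm³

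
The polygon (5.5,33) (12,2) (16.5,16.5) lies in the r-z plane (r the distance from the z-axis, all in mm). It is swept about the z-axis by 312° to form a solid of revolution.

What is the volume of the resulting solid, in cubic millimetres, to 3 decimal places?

Volume = 7212.922 mm³

Profile (r,z), 3 vertices: (5.5,33) (12,2) (16.5,16.5)
edge 0: (5.5,33)→(12,2)  cross = 5.5·2 − 12·33 = -385.0000; (r_i+r_j)·cross = 17.5·-385.0000 = -6737.5000
edge 1: (12,2)→(16.5,16.5)  cross = 12·16.5 − 16.5·2 = 165.0000; (r_i+r_j)·cross = 28.5·165.0000 = 4702.5000
edge 2: (16.5,16.5)→(5.5,33)  cross = 16.5·33 − 5.5·16.5 = 453.7500; (r_i+r_j)·cross = 22·453.7500 = 9982.5000
Σcross = 233.7500 → A = |Σcross|/2 = 116.8750 mm²
Σ(r_i+r_j)·cross = 7947.5000 → first moment M = |Σ|/6 = 1324.5833
R_c = M/A = 1324.5833/116.8750 = 11.3333 mm
θ = 312° = 5.445427 rad
V = θ·R_c·A = 5.445427·11.3333·116.8750 = 7212.922 mm³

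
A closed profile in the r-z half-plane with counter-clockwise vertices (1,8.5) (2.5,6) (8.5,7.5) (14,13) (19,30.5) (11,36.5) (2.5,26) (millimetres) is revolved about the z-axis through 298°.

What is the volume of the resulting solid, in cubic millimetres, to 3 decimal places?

Volume = 16477.134 mm³

Profile (r,z), 7 vertices: (1,8.5) (2.5,6) (8.5,7.5) (14,13) (19,30.5) (11,36.5) (2.5,26)
edge 0: (1,8.5)→(2.5,6)  cross = 1·6 − 2.5·8.5 = -15.2500; (r_i+r_j)·cross = 3.5·-15.2500 = -53.3750
edge 1: (2.5,6)→(8.5,7.5)  cross = 2.5·7.5 − 8.5·6 = -32.2500; (r_i+r_j)·cross = 11·-32.2500 = -354.7500
edge 2: (8.5,7.5)→(14,13)  cross = 8.5·13 − 14·7.5 = 5.5000; (r_i+r_j)·cross = 22.5·5.5000 = 123.7500
edge 3: (14,13)→(19,30.5)  cross = 14·30.5 − 19·13 = 180.0000; (r_i+r_j)·cross = 33·180.0000 = 5940.0000
edge 4: (19,30.5)→(11,36.5)  cross = 19·36.5 − 11·30.5 = 358.0000; (r_i+r_j)·cross = 30·358.0000 = 10740.0000
edge 5: (11,36.5)→(2.5,26)  cross = 11·26 − 2.5·36.5 = 194.7500; (r_i+r_j)·cross = 13.5·194.7500 = 2629.1250
edge 6: (2.5,26)→(1,8.5)  cross = 2.5·8.5 − 1·26 = -4.7500; (r_i+r_j)·cross = 3.5·-4.7500 = -16.6250
Σcross = 686.0000 → A = |Σcross|/2 = 343.0000 mm²
Σ(r_i+r_j)·cross = 19008.1250 → first moment M = |Σ|/6 = 3168.0208
R_c = M/A = 3168.0208/343.0000 = 9.2362 mm
θ = 298° = 5.201081 rad
V = θ·R_c·A = 5.201081·9.2362·343.0000 = 16477.134 mm³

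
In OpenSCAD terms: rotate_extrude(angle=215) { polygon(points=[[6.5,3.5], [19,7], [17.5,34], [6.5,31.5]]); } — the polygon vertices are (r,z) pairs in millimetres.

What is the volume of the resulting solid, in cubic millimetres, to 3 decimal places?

Volume = 15092.542 mm³

Profile (r,z), 4 vertices: (6.5,3.5) (19,7) (17.5,34) (6.5,31.5)
edge 0: (6.5,3.5)→(19,7)  cross = 6.5·7 − 19·3.5 = -21.0000; (r_i+r_j)·cross = 25.5·-21.0000 = -535.5000
edge 1: (19,7)→(17.5,34)  cross = 19·34 − 17.5·7 = 523.5000; (r_i+r_j)·cross = 36.5·523.5000 = 19107.7500
edge 2: (17.5,34)→(6.5,31.5)  cross = 17.5·31.5 − 6.5·34 = 330.2500; (r_i+r_j)·cross = 24·330.2500 = 7926.0000
edge 3: (6.5,31.5)→(6.5,3.5)  cross = 6.5·3.5 − 6.5·31.5 = -182.0000; (r_i+r_j)·cross = 13·-182.0000 = -2366.0000
Σcross = 650.7500 → A = |Σcross|/2 = 325.3750 mm²
Σ(r_i+r_j)·cross = 24132.2500 → first moment M = |Σ|/6 = 4022.0417
R_c = M/A = 4022.0417/325.3750 = 12.3612 mm
θ = 215° = 3.752458 rad
V = θ·R_c·A = 3.752458·12.3612·325.3750 = 15092.542 mm³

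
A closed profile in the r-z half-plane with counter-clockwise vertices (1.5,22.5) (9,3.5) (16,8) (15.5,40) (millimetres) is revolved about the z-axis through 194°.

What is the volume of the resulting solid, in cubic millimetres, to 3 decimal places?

Volume = 10999.575 mm³

Profile (r,z), 4 vertices: (1.5,22.5) (9,3.5) (16,8) (15.5,40)
edge 0: (1.5,22.5)→(9,3.5)  cross = 1.5·3.5 − 9·22.5 = -197.2500; (r_i+r_j)·cross = 10.5·-197.2500 = -2071.1250
edge 1: (9,3.5)→(16,8)  cross = 9·8 − 16·3.5 = 16.0000; (r_i+r_j)·cross = 25·16.0000 = 400.0000
edge 2: (16,8)→(15.5,40)  cross = 16·40 − 15.5·8 = 516.0000; (r_i+r_j)·cross = 31.5·516.0000 = 16254.0000
edge 3: (15.5,40)→(1.5,22.5)  cross = 15.5·22.5 − 1.5·40 = 288.7500; (r_i+r_j)·cross = 17·288.7500 = 4908.7500
Σcross = 623.5000 → A = |Σcross|/2 = 311.7500 mm²
Σ(r_i+r_j)·cross = 19491.6250 → first moment M = |Σ|/6 = 3248.6042
R_c = M/A = 3248.6042/311.7500 = 10.4205 mm
θ = 194° = 3.385939 rad
V = θ·R_c·A = 3.385939·10.4205·311.7500 = 10999.575 mm³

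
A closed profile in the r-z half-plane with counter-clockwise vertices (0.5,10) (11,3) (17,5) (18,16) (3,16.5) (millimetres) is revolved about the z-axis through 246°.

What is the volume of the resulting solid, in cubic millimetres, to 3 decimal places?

Profile (r,z), 5 vertices: (0.5,10) (11,3) (17,5) (18,16) (3,16.5)
edge 0: (0.5,10)→(11,3)  cross = 0.5·3 − 11·10 = -108.5000; (r_i+r_j)·cross = 11.5·-108.5000 = -1247.7500
edge 1: (11,3)→(17,5)  cross = 11·5 − 17·3 = 4.0000; (r_i+r_j)·cross = 28·4.0000 = 112.0000
edge 2: (17,5)→(18,16)  cross = 17·16 − 18·5 = 182.0000; (r_i+r_j)·cross = 35·182.0000 = 6370.0000
edge 3: (18,16)→(3,16.5)  cross = 18·16.5 − 3·16 = 249.0000; (r_i+r_j)·cross = 21·249.0000 = 5229.0000
edge 4: (3,16.5)→(0.5,10)  cross = 3·10 − 0.5·16.5 = 21.7500; (r_i+r_j)·cross = 3.5·21.7500 = 76.1250
Σcross = 348.2500 → A = |Σcross|/2 = 174.1250 mm²
Σ(r_i+r_j)·cross = 10539.3750 → first moment M = |Σ|/6 = 1756.5625
R_c = M/A = 1756.5625/174.1250 = 10.0879 mm
θ = 246° = 4.293510 rad
V = θ·R_c·A = 4.293510·10.0879·174.1250 = 7541.819 mm³

Volume = 7541.819 mm³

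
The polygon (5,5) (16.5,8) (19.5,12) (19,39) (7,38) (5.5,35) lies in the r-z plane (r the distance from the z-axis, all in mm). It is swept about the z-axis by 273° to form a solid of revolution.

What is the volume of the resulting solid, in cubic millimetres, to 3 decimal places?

Profile (r,z), 6 vertices: (5,5) (16.5,8) (19.5,12) (19,39) (7,38) (5.5,35)
edge 0: (5,5)→(16.5,8)  cross = 5·8 − 16.5·5 = -42.5000; (r_i+r_j)·cross = 21.5·-42.5000 = -913.7500
edge 1: (16.5,8)→(19.5,12)  cross = 16.5·12 − 19.5·8 = 42.0000; (r_i+r_j)·cross = 36·42.0000 = 1512.0000
edge 2: (19.5,12)→(19,39)  cross = 19.5·39 − 19·12 = 532.5000; (r_i+r_j)·cross = 38.5·532.5000 = 20501.2500
edge 3: (19,39)→(7,38)  cross = 19·38 − 7·39 = 449.0000; (r_i+r_j)·cross = 26·449.0000 = 11674.0000
edge 4: (7,38)→(5.5,35)  cross = 7·35 − 5.5·38 = 36.0000; (r_i+r_j)·cross = 12.5·36.0000 = 450.0000
edge 5: (5.5,35)→(5,5)  cross = 5.5·5 − 5·35 = -147.5000; (r_i+r_j)·cross = 10.5·-147.5000 = -1548.7500
Σcross = 869.5000 → A = |Σcross|/2 = 434.7500 mm²
Σ(r_i+r_j)·cross = 31674.7500 → first moment M = |Σ|/6 = 5279.1250
R_c = M/A = 5279.1250/434.7500 = 12.1429 mm
θ = 273° = 4.764749 rad
V = θ·R_c·A = 4.764749·12.1429·434.7500 = 25153.705 mm³

Volume = 25153.705 mm³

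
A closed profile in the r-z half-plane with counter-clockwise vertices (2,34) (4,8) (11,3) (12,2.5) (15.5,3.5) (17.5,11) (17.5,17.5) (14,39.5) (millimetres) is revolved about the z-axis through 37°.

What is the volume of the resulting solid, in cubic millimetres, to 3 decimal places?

Volume = 2801.493 mm³

Profile (r,z), 8 vertices: (2,34) (4,8) (11,3) (12,2.5) (15.5,3.5) (17.5,11) (17.5,17.5) (14,39.5)
edge 0: (2,34)→(4,8)  cross = 2·8 − 4·34 = -120.0000; (r_i+r_j)·cross = 6·-120.0000 = -720.0000
edge 1: (4,8)→(11,3)  cross = 4·3 − 11·8 = -76.0000; (r_i+r_j)·cross = 15·-76.0000 = -1140.0000
edge 2: (11,3)→(12,2.5)  cross = 11·2.5 − 12·3 = -8.5000; (r_i+r_j)·cross = 23·-8.5000 = -195.5000
edge 3: (12,2.5)→(15.5,3.5)  cross = 12·3.5 − 15.5·2.5 = 3.2500; (r_i+r_j)·cross = 27.5·3.2500 = 89.3750
edge 4: (15.5,3.5)→(17.5,11)  cross = 15.5·11 − 17.5·3.5 = 109.2500; (r_i+r_j)·cross = 33·109.2500 = 3605.2500
edge 5: (17.5,11)→(17.5,17.5)  cross = 17.5·17.5 − 17.5·11 = 113.7500; (r_i+r_j)·cross = 35·113.7500 = 3981.2500
edge 6: (17.5,17.5)→(14,39.5)  cross = 17.5·39.5 − 14·17.5 = 446.2500; (r_i+r_j)·cross = 31.5·446.2500 = 14056.8750
edge 7: (14,39.5)→(2,34)  cross = 14·34 − 2·39.5 = 397.0000; (r_i+r_j)·cross = 16·397.0000 = 6352.0000
Σcross = 865.0000 → A = |Σcross|/2 = 432.5000 mm²
Σ(r_i+r_j)·cross = 26029.2500 → first moment M = |Σ|/6 = 4338.2083
R_c = M/A = 4338.2083/432.5000 = 10.0305 mm
θ = 37° = 0.645772 rad
V = θ·R_c·A = 0.645772·10.0305·432.5000 = 2801.493 mm³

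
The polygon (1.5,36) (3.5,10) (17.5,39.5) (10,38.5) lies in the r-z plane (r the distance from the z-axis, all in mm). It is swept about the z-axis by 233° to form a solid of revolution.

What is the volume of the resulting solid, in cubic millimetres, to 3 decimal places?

Volume = 6652.138 mm³

Profile (r,z), 4 vertices: (1.5,36) (3.5,10) (17.5,39.5) (10,38.5)
edge 0: (1.5,36)→(3.5,10)  cross = 1.5·10 − 3.5·36 = -111.0000; (r_i+r_j)·cross = 5·-111.0000 = -555.0000
edge 1: (3.5,10)→(17.5,39.5)  cross = 3.5·39.5 − 17.5·10 = -36.7500; (r_i+r_j)·cross = 21·-36.7500 = -771.7500
edge 2: (17.5,39.5)→(10,38.5)  cross = 17.5·38.5 − 10·39.5 = 278.7500; (r_i+r_j)·cross = 27.5·278.7500 = 7665.6250
edge 3: (10,38.5)→(1.5,36)  cross = 10·36 − 1.5·38.5 = 302.2500; (r_i+r_j)·cross = 11.5·302.2500 = 3475.8750
Σcross = 433.2500 → A = |Σcross|/2 = 216.6250 mm²
Σ(r_i+r_j)·cross = 9814.7500 → first moment M = |Σ|/6 = 1635.7917
R_c = M/A = 1635.7917/216.6250 = 7.5513 mm
θ = 233° = 4.066617 rad
V = θ·R_c·A = 4.066617·7.5513·216.6250 = 6652.138 mm³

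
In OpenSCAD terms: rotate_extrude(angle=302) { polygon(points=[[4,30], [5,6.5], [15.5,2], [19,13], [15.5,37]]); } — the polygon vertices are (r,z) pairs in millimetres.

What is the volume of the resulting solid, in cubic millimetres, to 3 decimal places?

Profile (r,z), 5 vertices: (4,30) (5,6.5) (15.5,2) (19,13) (15.5,37)
edge 0: (4,30)→(5,6.5)  cross = 4·6.5 − 5·30 = -124.0000; (r_i+r_j)·cross = 9·-124.0000 = -1116.0000
edge 1: (5,6.5)→(15.5,2)  cross = 5·2 − 15.5·6.5 = -90.7500; (r_i+r_j)·cross = 20.5·-90.7500 = -1860.3750
edge 2: (15.5,2)→(19,13)  cross = 15.5·13 − 19·2 = 163.5000; (r_i+r_j)·cross = 34.5·163.5000 = 5640.7500
edge 3: (19,13)→(15.5,37)  cross = 19·37 − 15.5·13 = 501.5000; (r_i+r_j)·cross = 34.5·501.5000 = 17301.7500
edge 4: (15.5,37)→(4,30)  cross = 15.5·30 − 4·37 = 317.0000; (r_i+r_j)·cross = 19.5·317.0000 = 6181.5000
Σcross = 767.2500 → A = |Σcross|/2 = 383.6250 mm²
Σ(r_i+r_j)·cross = 26147.6250 → first moment M = |Σ|/6 = 4357.9375
R_c = M/A = 4357.9375/383.6250 = 11.3599 mm
θ = 302° = 5.270894 rad
V = θ·R_c·A = 5.270894·11.3599·383.6250 = 22970.228 mm³

Volume = 22970.228 mm³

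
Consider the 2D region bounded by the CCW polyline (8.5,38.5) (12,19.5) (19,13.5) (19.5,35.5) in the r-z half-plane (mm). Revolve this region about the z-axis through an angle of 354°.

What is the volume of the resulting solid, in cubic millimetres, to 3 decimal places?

Profile (r,z), 4 vertices: (8.5,38.5) (12,19.5) (19,13.5) (19.5,35.5)
edge 0: (8.5,38.5)→(12,19.5)  cross = 8.5·19.5 − 12·38.5 = -296.2500; (r_i+r_j)·cross = 20.5·-296.2500 = -6073.1250
edge 1: (12,19.5)→(19,13.5)  cross = 12·13.5 − 19·19.5 = -208.5000; (r_i+r_j)·cross = 31·-208.5000 = -6463.5000
edge 2: (19,13.5)→(19.5,35.5)  cross = 19·35.5 − 19.5·13.5 = 411.2500; (r_i+r_j)·cross = 38.5·411.2500 = 15833.1250
edge 3: (19.5,35.5)→(8.5,38.5)  cross = 19.5·38.5 − 8.5·35.5 = 449.0000; (r_i+r_j)·cross = 28·449.0000 = 12572.0000
Σcross = 355.5000 → A = |Σcross|/2 = 177.7500 mm²
Σ(r_i+r_j)·cross = 15868.5000 → first moment M = |Σ|/6 = 2644.7500
R_c = M/A = 2644.7500/177.7500 = 14.8790 mm
θ = 354° = 6.178466 rad
V = θ·R_c·A = 6.178466·14.8790·177.7500 = 16340.497 mm³

Volume = 16340.497 mm³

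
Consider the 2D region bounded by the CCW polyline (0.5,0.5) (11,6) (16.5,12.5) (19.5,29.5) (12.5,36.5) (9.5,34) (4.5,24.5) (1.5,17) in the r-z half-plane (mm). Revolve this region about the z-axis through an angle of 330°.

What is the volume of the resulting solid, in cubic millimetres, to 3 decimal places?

Profile (r,z), 8 vertices: (0.5,0.5) (11,6) (16.5,12.5) (19.5,29.5) (12.5,36.5) (9.5,34) (4.5,24.5) (1.5,17)
edge 0: (0.5,0.5)→(11,6)  cross = 0.5·6 − 11·0.5 = -2.5000; (r_i+r_j)·cross = 11.5·-2.5000 = -28.7500
edge 1: (11,6)→(16.5,12.5)  cross = 11·12.5 − 16.5·6 = 38.5000; (r_i+r_j)·cross = 27.5·38.5000 = 1058.7500
edge 2: (16.5,12.5)→(19.5,29.5)  cross = 16.5·29.5 − 19.5·12.5 = 243.0000; (r_i+r_j)·cross = 36·243.0000 = 8748.0000
edge 3: (19.5,29.5)→(12.5,36.5)  cross = 19.5·36.5 − 12.5·29.5 = 343.0000; (r_i+r_j)·cross = 32·343.0000 = 10976.0000
edge 4: (12.5,36.5)→(9.5,34)  cross = 12.5·34 − 9.5·36.5 = 78.2500; (r_i+r_j)·cross = 22·78.2500 = 1721.5000
edge 5: (9.5,34)→(4.5,24.5)  cross = 9.5·24.5 − 4.5·34 = 79.7500; (r_i+r_j)·cross = 14·79.7500 = 1116.5000
edge 6: (4.5,24.5)→(1.5,17)  cross = 4.5·17 − 1.5·24.5 = 39.7500; (r_i+r_j)·cross = 6·39.7500 = 238.5000
edge 7: (1.5,17)→(0.5,0.5)  cross = 1.5·0.5 − 0.5·17 = -7.7500; (r_i+r_j)·cross = 2·-7.7500 = -15.5000
Σcross = 812.0000 → A = |Σcross|/2 = 406.0000 mm²
Σ(r_i+r_j)·cross = 23815.0000 → first moment M = |Σ|/6 = 3969.1667
R_c = M/A = 3969.1667/406.0000 = 9.7763 mm
θ = 330° = 5.759587 rad
V = θ·R_c·A = 5.759587·9.7763·406.0000 = 22860.759 mm³

Volume = 22860.759 mm³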